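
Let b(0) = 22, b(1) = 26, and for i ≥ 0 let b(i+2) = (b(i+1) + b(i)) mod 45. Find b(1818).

33

Computing terms: b(0) = 22; b(1) = 26; b(2) = 3; b(3) = 29; b(4) = 32; b(5) = 16; b(6) = 3; b(7) = 19; b(8) = 22; b(9) = 41; b(10) = 18; b(11) = 14; b(12) = 32; b(13) = 1; b(14) = 33; b(15) = 34; b(16) = 22; b(17) = 11; b(18) = 33; b(19) = 44; b(20) = 32; b(21) = 31; b(22) = 18; b(23) = 4; b(24) = 22; b(25) = 26.
The sequence repeats with period 24.
(1818 - 0) mod 24 = 18, so b(1818) = b(18) = 33.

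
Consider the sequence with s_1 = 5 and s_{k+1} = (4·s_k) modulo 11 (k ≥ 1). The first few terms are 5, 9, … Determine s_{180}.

4

Listing terms: s_1 = 5; s_2 = 9; s_3 = 3; s_4 = 1; s_5 = 4; s_6 = 5.
The sequence repeats with period 5.
So s_{180} = s_{1 + ((180-1) mod 5)} = s_5 = 4.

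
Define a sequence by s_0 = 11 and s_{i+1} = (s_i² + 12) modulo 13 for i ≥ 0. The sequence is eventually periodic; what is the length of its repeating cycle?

3

s_0 = 11,  s_1 = 3,  s_2 = 8,  s_3 = 11.
Since s_3 = s_0 = 11, the sequence is periodic with period 3.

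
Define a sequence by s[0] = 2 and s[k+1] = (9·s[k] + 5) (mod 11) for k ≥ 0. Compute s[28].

We have s[0] = 2,  s[1] = 1,  s[2] = 3,  s[3] = 10,  s[4] = 7,  s[5] = 2.
The sequence repeats with period 5.
So s[28] = s[0 + ((28-0) mod 5)] = s[3] = 10.

10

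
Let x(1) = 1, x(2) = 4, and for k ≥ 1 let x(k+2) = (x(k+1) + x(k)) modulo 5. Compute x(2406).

3

Computing terms: x(1) = 1,  x(2) = 4,  x(3) = 0,  x(4) = 4,  x(5) = 4,  x(6) = 3,  x(7) = 2,  x(8) = 0,  x(9) = 2,  x(10) = 2,  x(11) = 4,  x(12) = 1,  x(13) = 0,  x(14) = 1,  x(15) = 1,  x(16) = 2,  x(17) = 3,  x(18) = 0,  x(19) = 3,  x(20) = 3,  x(21) = 1,  x(22) = 4.
The sequence repeats with period 20.
So x(2406) = x(1 + ((2406-1) mod 20)) = x(6) = 3.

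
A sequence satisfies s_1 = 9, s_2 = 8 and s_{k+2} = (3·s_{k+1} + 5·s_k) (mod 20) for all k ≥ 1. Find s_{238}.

Computing terms: s_1 = 9, s_2 = 8, s_3 = 9, s_4 = 7, s_5 = 6, s_6 = 13, s_7 = 9, s_8 = 12, s_9 = 1, s_{10} = 3, s_{11} = 14, s_{12} = 17, s_{13} = 1, s_{14} = 8, s_{15} = 9.
Since (s_{14}, s_{15}) = (s_2, s_3) = (8, 9) (two consecutive terms determine the rest), the sequence is eventually periodic: after a pre-period of length 1 it cycles with period 12.
For k ≥ 2, s_k depends only on (k - 2) mod 12. (238 - 2) mod 12 = 8, so s_{238} = s_{10} = 3.

3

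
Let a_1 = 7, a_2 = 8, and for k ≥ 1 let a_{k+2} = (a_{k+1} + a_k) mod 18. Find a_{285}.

We have a_1 = 7,  a_2 = 8,  a_3 = 15,  a_4 = 5,  a_5 = 2,  a_6 = 7,  a_7 = 9,  a_8 = 16,  a_9 = 7,  a_{10} = 5,  a_{11} = 12,  a_{12} = 17,  a_{13} = 11,  a_{14} = 10,  a_{15} = 3,  a_{16} = 13,  a_{17} = 16,  a_{18} = 11,  a_{19} = 9,  a_{20} = 2,  a_{21} = 11,  a_{22} = 13,  a_{23} = 6,  a_{24} = 1,  a_{25} = 7,  a_{26} = 8.
The sequence repeats with period 24.
So a_{285} = a_{1 + ((285-1) mod 24)} = a_{21} = 11.

11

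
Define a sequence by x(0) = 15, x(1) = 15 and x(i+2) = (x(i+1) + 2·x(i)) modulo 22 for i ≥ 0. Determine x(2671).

15

Listing terms: x(0) = 15, x(1) = 15, x(2) = 1, x(3) = 9, x(4) = 11, x(5) = 7, x(6) = 7, x(7) = 21, x(8) = 13, x(9) = 11, x(10) = 15, x(11) = 15.
Since (x(10), x(11)) = (x(0), x(1)) = (15, 15) (two consecutive terms determine the rest), the sequence is periodic with period 10.
(2671 - 0) mod 10 = 1, so x(2671) = x(1) = 15.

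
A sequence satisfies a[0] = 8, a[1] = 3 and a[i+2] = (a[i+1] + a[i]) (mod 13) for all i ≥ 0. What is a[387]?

3

We have a[0] = 8, a[1] = 3, a[2] = 11, a[3] = 1, a[4] = 12, a[5] = 0, a[6] = 12, a[7] = 12, a[8] = 11, a[9] = 10, a[10] = 8, a[11] = 5, a[12] = 0, a[13] = 5, a[14] = 5, a[15] = 10, a[16] = 2, a[17] = 12, a[18] = 1, a[19] = 0, a[20] = 1, a[21] = 1, a[22] = 2, a[23] = 3, a[24] = 5, a[25] = 8, a[26] = 0, a[27] = 8, a[28] = 8, a[29] = 3.
The sequence repeats with period 28.
(387 - 0) mod 28 = 23, so a[387] = a[23] = 3.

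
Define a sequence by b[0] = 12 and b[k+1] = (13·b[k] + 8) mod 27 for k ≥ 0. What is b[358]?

23

We have b[0] = 12,  b[1] = 2,  b[2] = 7,  b[3] = 18,  b[4] = 26,  b[5] = 22,  b[6] = 24,  b[7] = 23,  b[8] = 10,  b[9] = 3,  b[10] = 20,  b[11] = 25,  b[12] = 9,  b[13] = 17,  b[14] = 13,  b[15] = 15,  b[16] = 14,  b[17] = 1,  b[18] = 21,  b[19] = 11,  b[20] = 16,  b[21] = 0,  b[22] = 8,  b[23] = 4,  b[24] = 6,  b[25] = 5,  b[26] = 19,  b[27] = 12.
Since b[27] = b[0] = 12, the sequence is periodic with period 27.
So b[358] = b[0 + ((358-0) mod 27)] = b[7] = 23.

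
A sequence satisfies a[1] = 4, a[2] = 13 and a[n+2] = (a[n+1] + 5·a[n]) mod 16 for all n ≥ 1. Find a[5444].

a[1] = 4,  a[2] = 13,  a[3] = 1,  a[4] = 2,  a[5] = 7,  a[6] = 1,  a[7] = 4,  a[8] = 9,  a[9] = 13,  a[10] = 10,  a[11] = 11,  a[12] = 13,  a[13] = 4,  a[14] = 5,  a[15] = 9,  a[16] = 2,  a[17] = 15,  a[18] = 9,  a[19] = 4,  a[20] = 1,  a[21] = 5,  a[22] = 10,  a[23] = 3,  a[24] = 5,  a[25] = 4,  a[26] = 13.
The sequence repeats with period 24.
So a[5444] = a[1 + ((5444-1) mod 24)] = a[20] = 1.

1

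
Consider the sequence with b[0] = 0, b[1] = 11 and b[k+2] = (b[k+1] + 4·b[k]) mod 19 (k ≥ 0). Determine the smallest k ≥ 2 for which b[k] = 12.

6

b[0] = 0, b[1] = 11, b[2] = 11, b[3] = 17, b[4] = 4, b[5] = 15, b[6] = 12, b[7] = 15, b[8] = 6, b[9] = 9, b[10] = 14, b[11] = 12, b[12] = 11, b[13] = 2, b[14] = 8, b[15] = 16, b[16] = 10, b[17] = 17, b[18] = 0, b[19] = 11.
The sequence repeats with period 18.
The value 12 first appears (with k ≥ 2) at b[6].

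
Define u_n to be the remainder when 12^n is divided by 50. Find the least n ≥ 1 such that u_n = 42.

17

We have u_0 = 1, u_1 = 12, u_2 = 44, u_3 = 28, u_4 = 36, u_5 = 32, u_6 = 34, u_7 = 8, u_8 = 46, u_9 = 2, u_{10} = 24, u_{11} = 38, u_{12} = 6, u_{13} = 22, u_{14} = 14, u_{15} = 18, u_{16} = 16, u_{17} = 42, u_{18} = 4, u_{19} = 48, u_{20} = 26, u_{21} = 12.
Since u_{21} = u_1 = 12, the sequence is eventually periodic: after a pre-period of length 1 it cycles with period 20.
The value 42 first appears (with n ≥ 1) at u_{17}.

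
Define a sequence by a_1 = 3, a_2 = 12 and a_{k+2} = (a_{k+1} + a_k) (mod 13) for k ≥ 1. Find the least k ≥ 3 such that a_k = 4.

Computing terms: a_1 = 3,  a_2 = 12,  a_3 = 2,  a_4 = 1,  a_5 = 3,  a_6 = 4,  a_7 = 7,  a_8 = 11,  a_9 = 5,  a_{10} = 3,  a_{11} = 8,  a_{12} = 11,  a_{13} = 6,  a_{14} = 4,  a_{15} = 10,  a_{16} = 1,  a_{17} = 11,  a_{18} = 12,  a_{19} = 10,  a_{20} = 9,  a_{21} = 6,  a_{22} = 2,  a_{23} = 8,  a_{24} = 10,  a_{25} = 5,  a_{26} = 2,  a_{27} = 7,  a_{28} = 9,  a_{29} = 3,  a_{30} = 12.
Since (a_{29}, a_{30}) = (a_1, a_2) = (3, 12) (two consecutive terms determine the rest), the sequence is periodic with period 28.
The value 4 first appears (with k ≥ 3) at a_6.

6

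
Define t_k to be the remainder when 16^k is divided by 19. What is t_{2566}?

Listing terms: t_0 = 1; t_1 = 16; t_2 = 9; t_3 = 11; t_4 = 5; t_5 = 4; t_6 = 7; t_7 = 17; t_8 = 6; t_9 = 1.
The sequence repeats with period 9.
(2566 - 0) mod 9 = 1, so t_{2566} = t_1 = 16.

16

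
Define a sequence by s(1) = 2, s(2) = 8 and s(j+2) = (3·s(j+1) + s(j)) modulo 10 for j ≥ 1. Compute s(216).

Computing terms: s(1) = 2; s(2) = 8; s(3) = 6; s(4) = 6; s(5) = 4; s(6) = 8; s(7) = 8; s(8) = 2; s(9) = 4; s(10) = 4; s(11) = 6; s(12) = 2; s(13) = 2; s(14) = 8.
Since (s(13), s(14)) = (s(1), s(2)) = (2, 8) (two consecutive terms determine the rest), the sequence is periodic with period 12.
So s(216) = s(1 + ((216-1) mod 12)) = s(12) = 2.

2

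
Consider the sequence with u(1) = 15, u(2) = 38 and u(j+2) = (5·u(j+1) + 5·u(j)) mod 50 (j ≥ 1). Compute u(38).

Listing terms: u(1) = 15; u(2) = 38; u(3) = 15; u(4) = 15; u(5) = 0; u(6) = 25; u(7) = 25; u(8) = 0; u(9) = 25.
Since (u(8), u(9)) = (u(5), u(6)) = (0, 25) (two consecutive terms determine the rest), the sequence is eventually periodic: after a pre-period of length 4 it cycles with period 3.
For j ≥ 5, u(j) depends only on (j - 5) mod 3. (38 - 5) mod 3 = 0, so u(38) = u(5) = 0.

0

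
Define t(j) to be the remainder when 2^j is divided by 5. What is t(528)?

1

Computing terms: t(0) = 1; t(1) = 2; t(2) = 4; t(3) = 3; t(4) = 1.
Since t(4) = t(0) = 1, the sequence is periodic with period 4.
So t(528) = t(0 + ((528-0) mod 4)) = t(0) = 1.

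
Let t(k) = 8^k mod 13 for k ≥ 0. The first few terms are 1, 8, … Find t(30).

t(0) = 1,  t(1) = 8,  t(2) = 12,  t(3) = 5,  t(4) = 1.
The sequence repeats with period 4.
So t(30) = t(0 + ((30-0) mod 4)) = t(2) = 12.

12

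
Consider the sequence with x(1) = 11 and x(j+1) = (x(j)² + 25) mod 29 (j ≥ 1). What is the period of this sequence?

We have x(1) = 11,  x(2) = 1,  x(3) = 26,  x(4) = 5,  x(5) = 21,  x(6) = 2,  x(7) = 0,  x(8) = 25,  x(9) = 12,  x(10) = 24,  x(11) = 21.
Since x(11) = x(5) = 21, the sequence is eventually periodic: after a pre-period of length 4 it cycles with period 6.

6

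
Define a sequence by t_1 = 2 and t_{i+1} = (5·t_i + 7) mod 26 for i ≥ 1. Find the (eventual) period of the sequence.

t_1 = 2,  t_2 = 17,  t_3 = 14,  t_4 = 25,  t_5 = 2.
Since t_5 = t_1 = 2, the sequence is periodic with period 4.

4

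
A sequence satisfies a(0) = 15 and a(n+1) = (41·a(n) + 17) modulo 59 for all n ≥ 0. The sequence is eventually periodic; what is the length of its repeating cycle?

Computing terms: a(0) = 15, a(1) = 42, a(2) = 28, a(3) = 44, a(4) = 51, a(5) = 43, a(6) = 10, a(7) = 14, a(8) = 1, a(9) = 58, a(10) = 35, a(11) = 36, a(12) = 18, a(13) = 47, a(14) = 56, a(15) = 12, a(16) = 37, a(17) = 0, a(18) = 17, a(19) = 6, a(20) = 27, a(21) = 3, a(22) = 22, a(23) = 34, a(24) = 54, a(25) = 48, a(26) = 38, a(27) = 41, a(28) = 46, a(29) = 15.
The sequence repeats with period 29.

29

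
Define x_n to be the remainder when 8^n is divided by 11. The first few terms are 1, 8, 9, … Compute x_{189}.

7

Listing terms: x_0 = 1; x_1 = 8; x_2 = 9; x_3 = 6; x_4 = 4; x_5 = 10; x_6 = 3; x_7 = 2; x_8 = 5; x_9 = 7; x_{10} = 1.
Since x_{10} = x_0 = 1, the sequence is periodic with period 10.
(189 - 0) mod 10 = 9, so x_{189} = x_9 = 7.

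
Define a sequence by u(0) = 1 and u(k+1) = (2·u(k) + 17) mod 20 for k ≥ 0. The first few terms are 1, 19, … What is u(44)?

Computing terms: u(0) = 1; u(1) = 19; u(2) = 15; u(3) = 7; u(4) = 11; u(5) = 19.
Since u(5) = u(1) = 19, the sequence is eventually periodic: after a pre-period of length 1 it cycles with period 4.
For k ≥ 1, u(k) depends only on (k - 1) mod 4. (44 - 1) mod 4 = 3, so u(44) = u(4) = 11.

11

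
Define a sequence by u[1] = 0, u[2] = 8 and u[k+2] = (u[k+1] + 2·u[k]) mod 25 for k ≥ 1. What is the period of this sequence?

u[1] = 0,  u[2] = 8,  u[3] = 8,  u[4] = 24,  u[5] = 15,  u[6] = 13,  u[7] = 18,  u[8] = 19,  u[9] = 5,  u[10] = 18,  u[11] = 3,  u[12] = 14,  u[13] = 20,  u[14] = 23,  u[15] = 13,  u[16] = 9,  u[17] = 10,  u[18] = 3,  u[19] = 23,  u[20] = 4,  u[21] = 0,  u[22] = 8.
The sequence repeats with period 20.

20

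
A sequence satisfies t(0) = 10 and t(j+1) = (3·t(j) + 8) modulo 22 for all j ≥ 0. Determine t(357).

12

Listing terms: t(0) = 10, t(1) = 16, t(2) = 12, t(3) = 0, t(4) = 8, t(5) = 10.
Since t(5) = t(0) = 10, the sequence is periodic with period 5.
So t(357) = t(0 + ((357-0) mod 5)) = t(2) = 12.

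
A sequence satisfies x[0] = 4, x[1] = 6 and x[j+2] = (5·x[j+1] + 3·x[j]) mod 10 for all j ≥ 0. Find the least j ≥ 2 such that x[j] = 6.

Computing terms: x[0] = 4; x[1] = 6; x[2] = 2; x[3] = 8; x[4] = 6; x[5] = 4; x[6] = 8; x[7] = 2; x[8] = 4; x[9] = 6.
Since (x[8], x[9]) = (x[0], x[1]) = (4, 6) (two consecutive terms determine the rest), the sequence is periodic with period 8.
The value 6 first appears (with j ≥ 2) at x[4].

4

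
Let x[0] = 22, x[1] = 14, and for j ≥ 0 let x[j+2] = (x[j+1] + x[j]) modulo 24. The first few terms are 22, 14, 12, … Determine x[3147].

We have x[0] = 22, x[1] = 14, x[2] = 12, x[3] = 2, x[4] = 14, x[5] = 16, x[6] = 6, x[7] = 22, x[8] = 4, x[9] = 2, x[10] = 6, x[11] = 8, x[12] = 14, x[13] = 22, x[14] = 12, x[15] = 10, x[16] = 22, x[17] = 8, x[18] = 6, x[19] = 14, x[20] = 20, x[21] = 10, x[22] = 6, x[23] = 16, x[24] = 22, x[25] = 14.
The sequence repeats with period 24.
(3147 - 0) mod 24 = 3, so x[3147] = x[3] = 2.

2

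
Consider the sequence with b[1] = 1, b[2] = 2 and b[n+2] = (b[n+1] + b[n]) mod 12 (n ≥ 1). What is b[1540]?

5

Computing terms: b[1] = 1,  b[2] = 2,  b[3] = 3,  b[4] = 5,  b[5] = 8,  b[6] = 1,  b[7] = 9,  b[8] = 10,  b[9] = 7,  b[10] = 5,  b[11] = 0,  b[12] = 5,  b[13] = 5,  b[14] = 10,  b[15] = 3,  b[16] = 1,  b[17] = 4,  b[18] = 5,  b[19] = 9,  b[20] = 2,  b[21] = 11,  b[22] = 1,  b[23] = 0,  b[24] = 1,  b[25] = 1,  b[26] = 2.
The sequence repeats with period 24.
So b[1540] = b[1 + ((1540-1) mod 24)] = b[4] = 5.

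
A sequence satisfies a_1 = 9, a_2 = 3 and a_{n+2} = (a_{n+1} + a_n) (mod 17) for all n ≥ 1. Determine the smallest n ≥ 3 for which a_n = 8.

6

Listing terms: a_1 = 9,  a_2 = 3,  a_3 = 12,  a_4 = 15,  a_5 = 10,  a_6 = 8,  a_7 = 1,  a_8 = 9,  a_9 = 10,  a_{10} = 2,  a_{11} = 12,  a_{12} = 14,  a_{13} = 9,  a_{14} = 6,  a_{15} = 15,  a_{16} = 4,  a_{17} = 2,  a_{18} = 6,  a_{19} = 8,  a_{20} = 14,  a_{21} = 5,  a_{22} = 2,  a_{23} = 7,  a_{24} = 9,  a_{25} = 16,  a_{26} = 8,  a_{27} = 7,  a_{28} = 15,  a_{29} = 5,  a_{30} = 3,  a_{31} = 8,  a_{32} = 11,  a_{33} = 2,  a_{34} = 13,  a_{35} = 15,  a_{36} = 11,  a_{37} = 9,  a_{38} = 3.
The sequence repeats with period 36.
The value 8 first appears (with n ≥ 3) at a_6.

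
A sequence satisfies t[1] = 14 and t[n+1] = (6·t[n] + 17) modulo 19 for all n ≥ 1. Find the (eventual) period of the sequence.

We have t[1] = 14,  t[2] = 6,  t[3] = 15,  t[4] = 12,  t[5] = 13,  t[6] = 0,  t[7] = 17,  t[8] = 5,  t[9] = 9,  t[10] = 14.
The sequence repeats with period 9.

9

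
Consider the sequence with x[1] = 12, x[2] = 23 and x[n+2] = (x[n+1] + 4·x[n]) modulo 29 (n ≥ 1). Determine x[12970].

We have x[1] = 12; x[2] = 23; x[3] = 13; x[4] = 18; x[5] = 12; x[6] = 26; x[7] = 16; x[8] = 4; x[9] = 10; x[10] = 26; x[11] = 8; x[12] = 25; x[13] = 28; x[14] = 12; x[15] = 8; x[16] = 27; x[17] = 1; x[18] = 22; x[19] = 26; x[20] = 27; x[21] = 15; x[22] = 7; x[23] = 9; x[24] = 8; x[25] = 15; x[26] = 18; x[27] = 20; x[28] = 5; x[29] = 27; x[30] = 18; x[31] = 10; x[32] = 24; x[33] = 6; x[34] = 15; x[35] = 10; x[36] = 12; x[37] = 23.
The sequence repeats with period 35.
So x[12970] = x[1 + ((12970-1) mod 35)] = x[20] = 27.

27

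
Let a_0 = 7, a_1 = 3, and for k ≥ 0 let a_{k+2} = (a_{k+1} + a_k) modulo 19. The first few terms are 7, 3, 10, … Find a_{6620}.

7

Computing terms: a_0 = 7; a_1 = 3; a_2 = 10; a_3 = 13; a_4 = 4; a_5 = 17; a_6 = 2; a_7 = 0; a_8 = 2; a_9 = 2; a_{10} = 4; a_{11} = 6; a_{12} = 10; a_{13} = 16; a_{14} = 7; a_{15} = 4; a_{16} = 11; a_{17} = 15; a_{18} = 7; a_{19} = 3.
Since (a_{18}, a_{19}) = (a_0, a_1) = (7, 3) (two consecutive terms determine the rest), the sequence is periodic with period 18.
(6620 - 0) mod 18 = 14, so a_{6620} = a_{14} = 7.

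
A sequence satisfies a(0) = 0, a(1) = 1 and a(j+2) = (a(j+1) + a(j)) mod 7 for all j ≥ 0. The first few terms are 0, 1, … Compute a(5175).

6

We have a(0) = 0,  a(1) = 1,  a(2) = 1,  a(3) = 2,  a(4) = 3,  a(5) = 5,  a(6) = 1,  a(7) = 6,  a(8) = 0,  a(9) = 6,  a(10) = 6,  a(11) = 5,  a(12) = 4,  a(13) = 2,  a(14) = 6,  a(15) = 1,  a(16) = 0,  a(17) = 1.
Since (a(16), a(17)) = (a(0), a(1)) = (0, 1) (two consecutive terms determine the rest), the sequence is periodic with period 16.
So a(5175) = a(0 + ((5175-0) mod 16)) = a(7) = 6.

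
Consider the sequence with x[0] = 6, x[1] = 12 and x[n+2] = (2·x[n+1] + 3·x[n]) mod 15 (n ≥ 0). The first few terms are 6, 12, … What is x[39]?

x[0] = 6,  x[1] = 12,  x[2] = 12,  x[3] = 0,  x[4] = 6,  x[5] = 12.
Since (x[4], x[5]) = (x[0], x[1]) = (6, 12) (two consecutive terms determine the rest), the sequence is periodic with period 4.
So x[39] = x[0 + ((39-0) mod 4)] = x[3] = 0.

0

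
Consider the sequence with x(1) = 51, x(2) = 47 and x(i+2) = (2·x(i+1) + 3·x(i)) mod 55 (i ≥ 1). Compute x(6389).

6

We have x(1) = 51; x(2) = 47; x(3) = 27; x(4) = 30; x(5) = 31; x(6) = 42; x(7) = 12; x(8) = 40; x(9) = 6; x(10) = 22; x(11) = 7; x(12) = 25; x(13) = 16; x(14) = 52; x(15) = 42; x(16) = 20; x(17) = 1; x(18) = 7; x(19) = 17; x(20) = 0; x(21) = 51; x(22) = 47.
The sequence repeats with period 20.
So x(6389) = x(1 + ((6389-1) mod 20)) = x(9) = 6.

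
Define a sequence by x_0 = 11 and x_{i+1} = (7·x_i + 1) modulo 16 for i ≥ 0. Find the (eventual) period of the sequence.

Listing terms: x_0 = 11, x_1 = 14, x_2 = 3, x_3 = 6, x_4 = 11.
Since x_4 = x_0 = 11, the sequence is periodic with period 4.

4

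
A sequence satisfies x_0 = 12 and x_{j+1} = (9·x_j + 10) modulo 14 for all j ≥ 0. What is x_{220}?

Listing terms: x_0 = 12,  x_1 = 6,  x_2 = 8,  x_3 = 12.
The sequence repeats with period 3.
So x_{220} = x_{0 + ((220-0) mod 3)} = x_1 = 6.

6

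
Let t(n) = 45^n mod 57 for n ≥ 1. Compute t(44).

30

Computing terms: t(1) = 45; t(2) = 30; t(3) = 39; t(4) = 45.
Since t(4) = t(1) = 45, the sequence is periodic with period 3.
(44 - 1) mod 3 = 1, so t(44) = t(2) = 30.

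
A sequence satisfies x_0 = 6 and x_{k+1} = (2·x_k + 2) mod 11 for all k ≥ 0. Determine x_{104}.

We have x_0 = 6,  x_1 = 3,  x_2 = 8,  x_3 = 7,  x_4 = 5,  x_5 = 1,  x_6 = 4,  x_7 = 10,  x_8 = 0,  x_9 = 2,  x_{10} = 6.
Since x_{10} = x_0 = 6, the sequence is periodic with period 10.
So x_{104} = x_{0 + ((104-0) mod 10)} = x_4 = 5.

5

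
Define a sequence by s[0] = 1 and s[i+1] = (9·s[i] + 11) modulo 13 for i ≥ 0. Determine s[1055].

9

We have s[0] = 1, s[1] = 7, s[2] = 9, s[3] = 1.
The sequence repeats with period 3.
(1055 - 0) mod 3 = 2, so s[1055] = s[2] = 9.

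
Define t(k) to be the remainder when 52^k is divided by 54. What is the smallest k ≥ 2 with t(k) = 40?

8

Listing terms: t(1) = 52, t(2) = 4, t(3) = 46, t(4) = 16, t(5) = 22, t(6) = 10, t(7) = 34, t(8) = 40, t(9) = 28, t(10) = 52.
Since t(10) = t(1) = 52, the sequence is periodic with period 9.
The value 40 first appears (with k ≥ 2) at t(8).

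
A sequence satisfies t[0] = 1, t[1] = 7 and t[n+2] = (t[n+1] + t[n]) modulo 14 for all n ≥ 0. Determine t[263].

Listing terms: t[0] = 1; t[1] = 7; t[2] = 8; t[3] = 1; t[4] = 9; t[5] = 10; t[6] = 5; t[7] = 1; t[8] = 6; t[9] = 7; t[10] = 13; t[11] = 6; t[12] = 5; t[13] = 11; t[14] = 2; t[15] = 13; t[16] = 1; t[17] = 0; t[18] = 1; t[19] = 1; t[20] = 2; t[21] = 3; t[22] = 5; t[23] = 8; t[24] = 13; t[25] = 7; t[26] = 6; t[27] = 13; t[28] = 5; t[29] = 4; t[30] = 9; t[31] = 13; t[32] = 8; t[33] = 7; t[34] = 1; t[35] = 8; t[36] = 9; t[37] = 3; t[38] = 12; t[39] = 1; t[40] = 13; t[41] = 0; t[42] = 13; t[43] = 13; t[44] = 12; t[45] = 11; t[46] = 9; t[47] = 6; t[48] = 1; t[49] = 7.
Since (t[48], t[49]) = (t[0], t[1]) = (1, 7) (two consecutive terms determine the rest), the sequence is periodic with period 48.
So t[263] = t[0 + ((263-0) mod 48)] = t[23] = 8.

8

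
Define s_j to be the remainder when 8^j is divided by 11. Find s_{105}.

10

We have s_1 = 8,  s_2 = 9,  s_3 = 6,  s_4 = 4,  s_5 = 10,  s_6 = 3,  s_7 = 2,  s_8 = 5,  s_9 = 7,  s_{10} = 1,  s_{11} = 8.
Since s_{11} = s_1 = 8, the sequence is periodic with period 10.
So s_{105} = s_{1 + ((105-1) mod 10)} = s_5 = 10.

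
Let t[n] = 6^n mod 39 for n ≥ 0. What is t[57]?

18

Listing terms: t[0] = 1, t[1] = 6, t[2] = 36, t[3] = 21, t[4] = 9, t[5] = 15, t[6] = 12, t[7] = 33, t[8] = 3, t[9] = 18, t[10] = 30, t[11] = 24, t[12] = 27, t[13] = 6.
Since t[13] = t[1] = 6, the sequence is eventually periodic: after a pre-period of length 1 it cycles with period 12.
For n ≥ 1, t[n] depends only on (n - 1) mod 12. (57 - 1) mod 12 = 8, so t[57] = t[9] = 18.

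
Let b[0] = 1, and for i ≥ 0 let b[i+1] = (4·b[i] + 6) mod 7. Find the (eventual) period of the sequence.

3

Computing terms: b[0] = 1, b[1] = 3, b[2] = 4, b[3] = 1.
The sequence repeats with period 3.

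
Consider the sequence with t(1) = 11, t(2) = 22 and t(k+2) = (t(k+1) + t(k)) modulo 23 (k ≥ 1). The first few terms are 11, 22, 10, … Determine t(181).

Listing terms: t(1) = 11, t(2) = 22, t(3) = 10, t(4) = 9, t(5) = 19, t(6) = 5, t(7) = 1, t(8) = 6, t(9) = 7, t(10) = 13, t(11) = 20, t(12) = 10, t(13) = 7, t(14) = 17, t(15) = 1, t(16) = 18, t(17) = 19, t(18) = 14, t(19) = 10, t(20) = 1, t(21) = 11, t(22) = 12, t(23) = 0, t(24) = 12, t(25) = 12, t(26) = 1, t(27) = 13, t(28) = 14, t(29) = 4, t(30) = 18, t(31) = 22, t(32) = 17, t(33) = 16, t(34) = 10, t(35) = 3, t(36) = 13, t(37) = 16, t(38) = 6, t(39) = 22, t(40) = 5, t(41) = 4, t(42) = 9, t(43) = 13, t(44) = 22, t(45) = 12, t(46) = 11, t(47) = 0, t(48) = 11, t(49) = 11, t(50) = 22.
The sequence repeats with period 48.
(181 - 1) mod 48 = 36, so t(181) = t(37) = 16.

16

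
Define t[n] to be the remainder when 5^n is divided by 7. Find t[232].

2

Computing terms: t[1] = 5,  t[2] = 4,  t[3] = 6,  t[4] = 2,  t[5] = 3,  t[6] = 1,  t[7] = 5.
Since t[7] = t[1] = 5, the sequence is periodic with period 6.
So t[232] = t[1 + ((232-1) mod 6)] = t[4] = 2.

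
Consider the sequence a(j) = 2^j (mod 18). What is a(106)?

16

Listing terms: a(1) = 2; a(2) = 4; a(3) = 8; a(4) = 16; a(5) = 14; a(6) = 10; a(7) = 2.
The sequence repeats with period 6.
(106 - 1) mod 6 = 3, so a(106) = a(4) = 16.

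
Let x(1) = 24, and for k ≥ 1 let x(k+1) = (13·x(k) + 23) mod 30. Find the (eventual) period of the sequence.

We have x(1) = 24, x(2) = 5, x(3) = 28, x(4) = 27, x(5) = 14, x(6) = 25, x(7) = 18, x(8) = 17, x(9) = 4, x(10) = 15, x(11) = 8, x(12) = 7, x(13) = 24.
The sequence repeats with period 12.

12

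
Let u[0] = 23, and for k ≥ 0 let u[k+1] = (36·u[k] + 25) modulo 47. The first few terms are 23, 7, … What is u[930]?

Computing terms: u[0] = 23, u[1] = 7, u[2] = 42, u[3] = 33, u[4] = 38, u[5] = 30, u[6] = 24, u[7] = 43, u[8] = 22, u[9] = 18, u[10] = 15, u[11] = 1, u[12] = 14, u[13] = 12, u[14] = 34, u[15] = 27, u[16] = 10, u[17] = 9, u[18] = 20, u[19] = 40, u[20] = 8, u[21] = 31, u[22] = 13, u[23] = 23.
Since u[23] = u[0] = 23, the sequence is periodic with period 23.
(930 - 0) mod 23 = 10, so u[930] = u[10] = 15.

15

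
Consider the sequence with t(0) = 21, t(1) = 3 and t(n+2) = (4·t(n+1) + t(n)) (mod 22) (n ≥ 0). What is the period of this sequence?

Computing terms: t(0) = 21; t(1) = 3; t(2) = 11; t(3) = 3; t(4) = 1; t(5) = 7; t(6) = 7; t(7) = 13; t(8) = 15; t(9) = 7; t(10) = 21; t(11) = 3.
Since (t(10), t(11)) = (t(0), t(1)) = (21, 3) (two consecutive terms determine the rest), the sequence is periodic with period 10.

10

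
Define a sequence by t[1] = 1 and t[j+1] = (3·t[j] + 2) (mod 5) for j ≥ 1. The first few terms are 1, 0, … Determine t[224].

Computing terms: t[1] = 1,  t[2] = 0,  t[3] = 2,  t[4] = 3,  t[5] = 1.
Since t[5] = t[1] = 1, the sequence is periodic with period 4.
(224 - 1) mod 4 = 3, so t[224] = t[4] = 3.

3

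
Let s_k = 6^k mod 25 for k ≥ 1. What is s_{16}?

6

Computing terms: s_1 = 6, s_2 = 11, s_3 = 16, s_4 = 21, s_5 = 1, s_6 = 6.
The sequence repeats with period 5.
(16 - 1) mod 5 = 0, so s_{16} = s_1 = 6.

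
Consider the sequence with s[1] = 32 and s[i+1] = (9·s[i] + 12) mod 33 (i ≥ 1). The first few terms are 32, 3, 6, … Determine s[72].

Listing terms: s[1] = 32,  s[2] = 3,  s[3] = 6,  s[4] = 0,  s[5] = 12,  s[6] = 21,  s[7] = 3.
Since s[7] = s[2] = 3, the sequence is eventually periodic: after a pre-period of length 1 it cycles with period 5.
For i ≥ 2, s[i] depends only on (i - 2) mod 5. (72 - 2) mod 5 = 0, so s[72] = s[2] = 3.

3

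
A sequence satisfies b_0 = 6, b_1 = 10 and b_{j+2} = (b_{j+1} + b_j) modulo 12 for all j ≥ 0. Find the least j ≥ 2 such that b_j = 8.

5

We have b_0 = 6, b_1 = 10, b_2 = 4, b_3 = 2, b_4 = 6, b_5 = 8, b_6 = 2, b_7 = 10, b_8 = 0, b_9 = 10, b_{10} = 10, b_{11} = 8, b_{12} = 6, b_{13} = 2, b_{14} = 8, b_{15} = 10, b_{16} = 6, b_{17} = 4, b_{18} = 10, b_{19} = 2, b_{20} = 0, b_{21} = 2, b_{22} = 2, b_{23} = 4, b_{24} = 6, b_{25} = 10.
Since (b_{24}, b_{25}) = (b_0, b_1) = (6, 10) (two consecutive terms determine the rest), the sequence is periodic with period 24.
The value 8 first appears (with j ≥ 2) at b_5.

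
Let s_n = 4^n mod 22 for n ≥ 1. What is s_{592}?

16

s_1 = 4; s_2 = 16; s_3 = 20; s_4 = 14; s_5 = 12; s_6 = 4.
Since s_6 = s_1 = 4, the sequence is periodic with period 5.
So s_{592} = s_{1 + ((592-1) mod 5)} = s_2 = 16.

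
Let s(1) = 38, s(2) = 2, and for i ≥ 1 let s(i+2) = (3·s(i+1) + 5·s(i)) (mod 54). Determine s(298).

Listing terms: s(1) = 38,  s(2) = 2,  s(3) = 34,  s(4) = 4,  s(5) = 20,  s(6) = 26,  s(7) = 16,  s(8) = 16,  s(9) = 20,  s(10) = 32,  s(11) = 34,  s(12) = 46,  s(13) = 38,  s(14) = 20,  s(15) = 34,  s(16) = 40,  s(17) = 20,  s(18) = 44,  s(19) = 16,  s(20) = 52,  s(21) = 20,  s(22) = 50,  s(23) = 34,  s(24) = 28,  s(25) = 38,  s(26) = 38,  s(27) = 34,  s(28) = 22,  s(29) = 20,  s(30) = 8,  s(31) = 16,  s(32) = 34,  s(33) = 20,  s(34) = 14,  s(35) = 34,  s(36) = 10,  s(37) = 38,  s(38) = 2.
Since (s(37), s(38)) = (s(1), s(2)) = (38, 2) (two consecutive terms determine the rest), the sequence is periodic with period 36.
(298 - 1) mod 36 = 9, so s(298) = s(10) = 32.

32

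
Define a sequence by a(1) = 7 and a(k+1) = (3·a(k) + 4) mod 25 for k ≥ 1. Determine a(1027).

9

a(1) = 7; a(2) = 0; a(3) = 4; a(4) = 16; a(5) = 2; a(6) = 10; a(7) = 9; a(8) = 6; a(9) = 22; a(10) = 20; a(11) = 14; a(12) = 21; a(13) = 17; a(14) = 5; a(15) = 19; a(16) = 11; a(17) = 12; a(18) = 15; a(19) = 24; a(20) = 1; a(21) = 7.
The sequence repeats with period 20.
So a(1027) = a(1 + ((1027-1) mod 20)) = a(7) = 9.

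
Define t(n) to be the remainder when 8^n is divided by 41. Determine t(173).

Listing terms: t(1) = 8,  t(2) = 23,  t(3) = 20,  t(4) = 37,  t(5) = 9,  t(6) = 31,  t(7) = 2,  t(8) = 16,  t(9) = 5,  t(10) = 40,  t(11) = 33,  t(12) = 18,  t(13) = 21,  t(14) = 4,  t(15) = 32,  t(16) = 10,  t(17) = 39,  t(18) = 25,  t(19) = 36,  t(20) = 1,  t(21) = 8.
Since t(21) = t(1) = 8, the sequence is periodic with period 20.
So t(173) = t(1 + ((173-1) mod 20)) = t(13) = 21.

21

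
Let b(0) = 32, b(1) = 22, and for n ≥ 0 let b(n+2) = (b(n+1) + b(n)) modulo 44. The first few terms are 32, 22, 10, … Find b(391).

22

Listing terms: b(0) = 32,  b(1) = 22,  b(2) = 10,  b(3) = 32,  b(4) = 42,  b(5) = 30,  b(6) = 28,  b(7) = 14,  b(8) = 42,  b(9) = 12,  b(10) = 10,  b(11) = 22,  b(12) = 32,  b(13) = 10,  b(14) = 42,  b(15) = 8,  b(16) = 6,  b(17) = 14,  b(18) = 20,  b(19) = 34,  b(20) = 10,  b(21) = 0,  b(22) = 10,  b(23) = 10,  b(24) = 20,  b(25) = 30,  b(26) = 6,  b(27) = 36,  b(28) = 42,  b(29) = 34,  b(30) = 32,  b(31) = 22.
Since (b(30), b(31)) = (b(0), b(1)) = (32, 22) (two consecutive terms determine the rest), the sequence is periodic with period 30.
(391 - 0) mod 30 = 1, so b(391) = b(1) = 22.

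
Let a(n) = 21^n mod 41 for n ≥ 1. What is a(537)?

Computing terms: a(1) = 21,  a(2) = 31,  a(3) = 36,  a(4) = 18,  a(5) = 9,  a(6) = 25,  a(7) = 33,  a(8) = 37,  a(9) = 39,  a(10) = 40,  a(11) = 20,  a(12) = 10,  a(13) = 5,  a(14) = 23,  a(15) = 32,  a(16) = 16,  a(17) = 8,  a(18) = 4,  a(19) = 2,  a(20) = 1,  a(21) = 21.
The sequence repeats with period 20.
So a(537) = a(1 + ((537-1) mod 20)) = a(17) = 8.

8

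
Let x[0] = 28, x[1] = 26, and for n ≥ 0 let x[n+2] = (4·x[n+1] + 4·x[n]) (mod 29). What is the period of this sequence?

We have x[0] = 28; x[1] = 26; x[2] = 13; x[3] = 11; x[4] = 9; x[5] = 22; x[6] = 8; x[7] = 4; x[8] = 19; x[9] = 5; x[10] = 9; x[11] = 27; x[12] = 28; x[13] = 17; x[14] = 6; x[15] = 5; x[16] = 15; x[17] = 22; x[18] = 3; x[19] = 13; x[20] = 6; x[21] = 18; x[22] = 9; x[23] = 21; x[24] = 4; x[25] = 13; x[26] = 10; x[27] = 5; x[28] = 2; x[29] = 28; x[30] = 4; x[31] = 12; x[32] = 6; x[33] = 14; x[34] = 22; x[35] = 28; x[36] = 26.
The sequence repeats with period 35.

35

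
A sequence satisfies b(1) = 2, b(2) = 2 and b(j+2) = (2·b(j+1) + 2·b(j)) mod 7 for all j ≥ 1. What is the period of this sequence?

b(1) = 2; b(2) = 2; b(3) = 1; b(4) = 6; b(5) = 0; b(6) = 5; b(7) = 3; b(8) = 2; b(9) = 3; b(10) = 3; b(11) = 5; b(12) = 2; b(13) = 0; b(14) = 4; b(15) = 1; b(16) = 3; b(17) = 1; b(18) = 1; b(19) = 4; b(20) = 3; b(21) = 0; b(22) = 6; b(23) = 5; b(24) = 1; b(25) = 5; b(26) = 5; b(27) = 6; b(28) = 1; b(29) = 0; b(30) = 2; b(31) = 4; b(32) = 5; b(33) = 4; b(34) = 4; b(35) = 2; b(36) = 5; b(37) = 0; b(38) = 3; b(39) = 6; b(40) = 4; b(41) = 6; b(42) = 6; b(43) = 3; b(44) = 4; b(45) = 0; b(46) = 1; b(47) = 2; b(48) = 6; b(49) = 2; b(50) = 2.
The sequence repeats with period 48.

48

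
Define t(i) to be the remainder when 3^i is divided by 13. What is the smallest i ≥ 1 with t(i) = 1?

3

We have t(0) = 1; t(1) = 3; t(2) = 9; t(3) = 1.
Since t(3) = t(0) = 1, the sequence is periodic with period 3.
The value 1 next appears (with i ≥ 1) at t(3).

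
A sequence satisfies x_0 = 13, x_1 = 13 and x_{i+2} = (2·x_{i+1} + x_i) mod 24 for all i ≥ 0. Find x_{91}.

Computing terms: x_0 = 13; x_1 = 13; x_2 = 15; x_3 = 19; x_4 = 5; x_5 = 5; x_6 = 15; x_7 = 11; x_8 = 13; x_9 = 13.
Since (x_8, x_9) = (x_0, x_1) = (13, 13) (two consecutive terms determine the rest), the sequence is periodic with period 8.
(91 - 0) mod 8 = 3, so x_{91} = x_3 = 19.

19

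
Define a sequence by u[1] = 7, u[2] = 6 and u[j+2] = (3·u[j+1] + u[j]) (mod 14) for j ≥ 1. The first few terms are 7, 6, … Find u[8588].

Computing terms: u[1] = 7; u[2] = 6; u[3] = 11; u[4] = 11; u[5] = 2; u[6] = 3; u[7] = 11; u[8] = 8; u[9] = 7; u[10] = 1; u[11] = 10; u[12] = 3; u[13] = 5; u[14] = 4; u[15] = 3; u[16] = 13; u[17] = 0; u[18] = 13; u[19] = 11; u[20] = 4; u[21] = 9; u[22] = 3; u[23] = 4; u[24] = 1; u[25] = 7; u[26] = 8; u[27] = 3; u[28] = 3; u[29] = 12; u[30] = 11; u[31] = 3; u[32] = 6; u[33] = 7; u[34] = 13; u[35] = 4; u[36] = 11; u[37] = 9; u[38] = 10; u[39] = 11; u[40] = 1; u[41] = 0; u[42] = 1; u[43] = 3; u[44] = 10; u[45] = 5; u[46] = 11; u[47] = 10; u[48] = 13; u[49] = 7; u[50] = 6.
The sequence repeats with period 48.
So u[8588] = u[1 + ((8588-1) mod 48)] = u[44] = 10.

10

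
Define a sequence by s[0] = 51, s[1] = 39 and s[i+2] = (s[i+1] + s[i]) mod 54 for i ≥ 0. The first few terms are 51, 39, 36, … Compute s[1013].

24

s[0] = 51,  s[1] = 39,  s[2] = 36,  s[3] = 21,  s[4] = 3,  s[5] = 24,  s[6] = 27,  s[7] = 51,  s[8] = 24,  s[9] = 21,  s[10] = 45,  s[11] = 12,  s[12] = 3,  s[13] = 15,  s[14] = 18,  s[15] = 33,  s[16] = 51,  s[17] = 30,  s[18] = 27,  s[19] = 3,  s[20] = 30,  s[21] = 33,  s[22] = 9,  s[23] = 42,  s[24] = 51,  s[25] = 39.
The sequence repeats with period 24.
So s[1013] = s[0 + ((1013-0) mod 24)] = s[5] = 24.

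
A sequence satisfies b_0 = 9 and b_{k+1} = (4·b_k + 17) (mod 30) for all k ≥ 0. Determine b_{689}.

b_0 = 9; b_1 = 23; b_2 = 19; b_3 = 3; b_4 = 29; b_5 = 13; b_6 = 9.
Since b_6 = b_0 = 9, the sequence is periodic with period 6.
(689 - 0) mod 6 = 5, so b_{689} = b_5 = 13.

13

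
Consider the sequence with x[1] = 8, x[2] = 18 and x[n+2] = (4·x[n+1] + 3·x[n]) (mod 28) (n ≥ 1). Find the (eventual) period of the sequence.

x[1] = 8, x[2] = 18, x[3] = 12, x[4] = 18, x[5] = 24, x[6] = 10, x[7] = 0, x[8] = 2, x[9] = 8, x[10] = 10, x[11] = 8, x[12] = 6, x[13] = 20, x[14] = 14, x[15] = 4, x[16] = 2, x[17] = 20, x[18] = 2, x[19] = 12, x[20] = 26, x[21] = 0, x[22] = 22, x[23] = 4, x[24] = 26, x[25] = 4, x[26] = 10, x[27] = 24, x[28] = 14, x[29] = 16, x[30] = 22, x[31] = 24, x[32] = 22, x[33] = 20, x[34] = 6, x[35] = 0, x[36] = 18, x[37] = 16, x[38] = 6, x[39] = 16, x[40] = 26, x[41] = 12, x[42] = 14, x[43] = 8, x[44] = 18.
Since (x[43], x[44]) = (x[1], x[2]) = (8, 18) (two consecutive terms determine the rest), the sequence is periodic with period 42.

42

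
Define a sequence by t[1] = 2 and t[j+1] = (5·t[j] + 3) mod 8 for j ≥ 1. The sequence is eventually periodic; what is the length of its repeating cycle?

We have t[1] = 2; t[2] = 5; t[3] = 4; t[4] = 7; t[5] = 6; t[6] = 1; t[7] = 0; t[8] = 3; t[9] = 2.
Since t[9] = t[1] = 2, the sequence is periodic with period 8.

8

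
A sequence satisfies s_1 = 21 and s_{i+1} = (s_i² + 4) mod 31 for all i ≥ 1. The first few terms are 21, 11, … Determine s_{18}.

Listing terms: s_1 = 21; s_2 = 11; s_3 = 1; s_4 = 5; s_5 = 29; s_6 = 8; s_7 = 6; s_8 = 9; s_9 = 23; s_{10} = 6.
Since s_{10} = s_7 = 6, the sequence is eventually periodic: after a pre-period of length 6 it cycles with period 3.
For i ≥ 7, s_i depends only on (i - 7) mod 3. (18 - 7) mod 3 = 2, so s_{18} = s_9 = 23.

23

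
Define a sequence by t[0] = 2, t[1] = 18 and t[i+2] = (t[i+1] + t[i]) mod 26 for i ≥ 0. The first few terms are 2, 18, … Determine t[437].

Listing terms: t[0] = 2,  t[1] = 18,  t[2] = 20,  t[3] = 12,  t[4] = 6,  t[5] = 18,  t[6] = 24,  t[7] = 16,  t[8] = 14,  t[9] = 4,  t[10] = 18,  t[11] = 22,  t[12] = 14,  t[13] = 10,  t[14] = 24,  t[15] = 8,  t[16] = 6,  t[17] = 14,  t[18] = 20,  t[19] = 8,  t[20] = 2,  t[21] = 10,  t[22] = 12,  t[23] = 22,  t[24] = 8,  t[25] = 4,  t[26] = 12,  t[27] = 16,  t[28] = 2,  t[29] = 18.
The sequence repeats with period 28.
(437 - 0) mod 28 = 17, so t[437] = t[17] = 14.

14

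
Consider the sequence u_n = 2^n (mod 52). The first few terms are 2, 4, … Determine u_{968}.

48

Listing terms: u_1 = 2, u_2 = 4, u_3 = 8, u_4 = 16, u_5 = 32, u_6 = 12, u_7 = 24, u_8 = 48, u_9 = 44, u_{10} = 36, u_{11} = 20, u_{12} = 40, u_{13} = 28, u_{14} = 4.
Since u_{14} = u_2 = 4, the sequence is eventually periodic: after a pre-period of length 1 it cycles with period 12.
For n ≥ 2, u_n depends only on (n - 2) mod 12. (968 - 2) mod 12 = 6, so u_{968} = u_8 = 48.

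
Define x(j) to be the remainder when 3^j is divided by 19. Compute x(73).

Listing terms: x(1) = 3; x(2) = 9; x(3) = 8; x(4) = 5; x(5) = 15; x(6) = 7; x(7) = 2; x(8) = 6; x(9) = 18; x(10) = 16; x(11) = 10; x(12) = 11; x(13) = 14; x(14) = 4; x(15) = 12; x(16) = 17; x(17) = 13; x(18) = 1; x(19) = 3.
The sequence repeats with period 18.
(73 - 1) mod 18 = 0, so x(73) = x(1) = 3.

3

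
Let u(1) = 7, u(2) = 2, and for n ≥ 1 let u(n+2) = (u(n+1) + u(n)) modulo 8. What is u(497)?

We have u(1) = 7,  u(2) = 2,  u(3) = 1,  u(4) = 3,  u(5) = 4,  u(6) = 7,  u(7) = 3,  u(8) = 2,  u(9) = 5,  u(10) = 7,  u(11) = 4,  u(12) = 3,  u(13) = 7,  u(14) = 2.
Since (u(13), u(14)) = (u(1), u(2)) = (7, 2) (two consecutive terms determine the rest), the sequence is periodic with period 12.
So u(497) = u(1 + ((497-1) mod 12)) = u(5) = 4.

4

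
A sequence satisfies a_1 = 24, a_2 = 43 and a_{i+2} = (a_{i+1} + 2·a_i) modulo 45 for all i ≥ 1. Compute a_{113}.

44

Computing terms: a_1 = 24, a_2 = 43, a_3 = 1, a_4 = 42, a_5 = 44, a_6 = 38, a_7 = 36, a_8 = 22, a_9 = 4, a_{10} = 3, a_{11} = 11, a_{12} = 17, a_{13} = 39, a_{14} = 28, a_{15} = 16, a_{16} = 27, a_{17} = 14, a_{18} = 23, a_{19} = 6, a_{20} = 7, a_{21} = 19, a_{22} = 33, a_{23} = 26, a_{24} = 2, a_{25} = 9, a_{26} = 13, a_{27} = 31, a_{28} = 12, a_{29} = 29, a_{30} = 8, a_{31} = 21, a_{32} = 37, a_{33} = 34, a_{34} = 18, a_{35} = 41, a_{36} = 32, a_{37} = 24, a_{38} = 43.
Since (a_{37}, a_{38}) = (a_1, a_2) = (24, 43) (two consecutive terms determine the rest), the sequence is periodic with period 36.
(113 - 1) mod 36 = 4, so a_{113} = a_5 = 44.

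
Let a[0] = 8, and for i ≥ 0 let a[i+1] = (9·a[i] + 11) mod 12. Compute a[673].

We have a[0] = 8,  a[1] = 11,  a[2] = 2,  a[3] = 5,  a[4] = 8.
The sequence repeats with period 4.
So a[673] = a[0 + ((673-0) mod 4)] = a[1] = 11.

11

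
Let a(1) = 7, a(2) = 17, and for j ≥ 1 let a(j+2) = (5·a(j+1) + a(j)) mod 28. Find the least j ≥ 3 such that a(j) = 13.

5

Listing terms: a(1) = 7; a(2) = 17; a(3) = 8; a(4) = 1; a(5) = 13; a(6) = 10; a(7) = 7; a(8) = 17.
Since (a(7), a(8)) = (a(1), a(2)) = (7, 17) (two consecutive terms determine the rest), the sequence is periodic with period 6.
The value 13 first appears (with j ≥ 3) at a(5).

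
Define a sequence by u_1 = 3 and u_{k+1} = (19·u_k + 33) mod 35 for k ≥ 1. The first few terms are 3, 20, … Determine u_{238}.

Computing terms: u_1 = 3, u_2 = 20, u_3 = 28, u_4 = 5, u_5 = 23, u_6 = 15, u_7 = 3.
The sequence repeats with period 6.
So u_{238} = u_{1 + ((238-1) mod 6)} = u_4 = 5.

5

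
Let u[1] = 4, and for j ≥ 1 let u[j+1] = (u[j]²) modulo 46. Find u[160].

u[1] = 4; u[2] = 16; u[3] = 26; u[4] = 32; u[5] = 12; u[6] = 6; u[7] = 36; u[8] = 8; u[9] = 18; u[10] = 2; u[11] = 4.
The sequence repeats with period 10.
(160 - 1) mod 10 = 9, so u[160] = u[10] = 2.

2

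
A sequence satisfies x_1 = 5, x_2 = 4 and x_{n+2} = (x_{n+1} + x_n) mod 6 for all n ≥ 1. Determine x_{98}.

4

x_1 = 5; x_2 = 4; x_3 = 3; x_4 = 1; x_5 = 4; x_6 = 5; x_7 = 3; x_8 = 2; x_9 = 5; x_{10} = 1; x_{11} = 0; x_{12} = 1; x_{13} = 1; x_{14} = 2; x_{15} = 3; x_{16} = 5; x_{17} = 2; x_{18} = 1; x_{19} = 3; x_{20} = 4; x_{21} = 1; x_{22} = 5; x_{23} = 0; x_{24} = 5; x_{25} = 5; x_{26} = 4.
Since (x_{25}, x_{26}) = (x_1, x_2) = (5, 4) (two consecutive terms determine the rest), the sequence is periodic with period 24.
So x_{98} = x_{1 + ((98-1) mod 24)} = x_2 = 4.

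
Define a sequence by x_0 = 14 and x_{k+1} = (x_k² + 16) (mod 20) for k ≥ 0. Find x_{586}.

x_0 = 14; x_1 = 12; x_2 = 0; x_3 = 16; x_4 = 12.
Since x_4 = x_1 = 12, the sequence is eventually periodic: after a pre-period of length 1 it cycles with period 3.
For k ≥ 1, x_k depends only on (k - 1) mod 3. (586 - 1) mod 3 = 0, so x_{586} = x_1 = 12.

12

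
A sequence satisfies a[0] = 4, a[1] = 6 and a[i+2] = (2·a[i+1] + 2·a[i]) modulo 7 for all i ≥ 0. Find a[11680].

2

Listing terms: a[0] = 4,  a[1] = 6,  a[2] = 6,  a[3] = 3,  a[4] = 4,  a[5] = 0,  a[6] = 1,  a[7] = 2,  a[8] = 6,  a[9] = 2,  a[10] = 2,  a[11] = 1,  a[12] = 6,  a[13] = 0,  a[14] = 5,  a[15] = 3,  a[16] = 2,  a[17] = 3,  a[18] = 3,  a[19] = 5,  a[20] = 2,  a[21] = 0,  a[22] = 4,  a[23] = 1,  a[24] = 3,  a[25] = 1,  a[26] = 1,  a[27] = 4,  a[28] = 3,  a[29] = 0,  a[30] = 6,  a[31] = 5,  a[32] = 1,  a[33] = 5,  a[34] = 5,  a[35] = 6,  a[36] = 1,  a[37] = 0,  a[38] = 2,  a[39] = 4,  a[40] = 5,  a[41] = 4,  a[42] = 4,  a[43] = 2,  a[44] = 5,  a[45] = 0,  a[46] = 3,  a[47] = 6,  a[48] = 4,  a[49] = 6.
The sequence repeats with period 48.
(11680 - 0) mod 48 = 16, so a[11680] = a[16] = 2.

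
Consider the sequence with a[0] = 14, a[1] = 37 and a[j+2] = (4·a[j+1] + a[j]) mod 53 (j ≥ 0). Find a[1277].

a[0] = 14, a[1] = 37, a[2] = 3, a[3] = 49, a[4] = 40, a[5] = 50, a[6] = 28, a[7] = 3, a[8] = 40, a[9] = 4, a[10] = 3, a[11] = 16, a[12] = 14, a[13] = 19, a[14] = 37, a[15] = 8, a[16] = 16, a[17] = 19, a[18] = 39, a[19] = 16, a[20] = 50, a[21] = 4, a[22] = 13, a[23] = 3, a[24] = 25, a[25] = 50, a[26] = 13, a[27] = 49, a[28] = 50, a[29] = 37, a[30] = 39, a[31] = 34, a[32] = 16, a[33] = 45, a[34] = 37, a[35] = 34, a[36] = 14, a[37] = 37.
The sequence repeats with period 36.
So a[1277] = a[0 + ((1277-0) mod 36)] = a[17] = 19.

19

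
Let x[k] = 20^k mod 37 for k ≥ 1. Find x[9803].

5

x[1] = 20; x[2] = 30; x[3] = 8; x[4] = 12; x[5] = 18; x[6] = 27; x[7] = 22; x[8] = 33; x[9] = 31; x[10] = 28; x[11] = 5; x[12] = 26; x[13] = 2; x[14] = 3; x[15] = 23; x[16] = 16; x[17] = 24; x[18] = 36; x[19] = 17; x[20] = 7; x[21] = 29; x[22] = 25; x[23] = 19; x[24] = 10; x[25] = 15; x[26] = 4; x[27] = 6; x[28] = 9; x[29] = 32; x[30] = 11; x[31] = 35; x[32] = 34; x[33] = 14; x[34] = 21; x[35] = 13; x[36] = 1; x[37] = 20.
The sequence repeats with period 36.
(9803 - 1) mod 36 = 10, so x[9803] = x[11] = 5.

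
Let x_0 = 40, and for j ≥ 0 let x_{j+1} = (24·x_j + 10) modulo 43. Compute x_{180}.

x_0 = 40; x_1 = 24; x_2 = 27; x_3 = 13; x_4 = 21; x_5 = 41; x_6 = 5; x_7 = 1; x_8 = 34; x_9 = 9; x_{10} = 11; x_{11} = 16; x_{12} = 7; x_{13} = 6; x_{14} = 25; x_{15} = 8; x_{16} = 30; x_{17} = 42; x_{18} = 29; x_{19} = 18; x_{20} = 12; x_{21} = 40.
The sequence repeats with period 21.
So x_{180} = x_{0 + ((180-0) mod 21)} = x_{12} = 7.

7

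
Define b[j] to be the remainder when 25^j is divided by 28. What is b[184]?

Listing terms: b[1] = 25,  b[2] = 9,  b[3] = 1,  b[4] = 25.
The sequence repeats with period 3.
So b[184] = b[1 + ((184-1) mod 3)] = b[1] = 25.

25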